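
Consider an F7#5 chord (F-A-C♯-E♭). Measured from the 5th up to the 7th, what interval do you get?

5th = C♯; 7th = E♭.
From C♯ to E♭: 2 semitones over a third = diminished.

diminished 3rd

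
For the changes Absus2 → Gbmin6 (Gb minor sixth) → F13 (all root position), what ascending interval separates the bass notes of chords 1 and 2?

m7

The roots are Ab and Gb.
From Ab to Gb: 10 semitones over a seventh = minor.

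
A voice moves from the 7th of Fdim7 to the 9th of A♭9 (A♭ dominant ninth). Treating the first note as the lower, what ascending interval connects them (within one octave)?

A5

The 7th of Fdim7 is E𝄫; the 9th of A♭9 (A♭ dominant ninth) is B♭.
5 letter names make it a fifth; at 8 semitones (a half step wider than perfect) the quality is augmented.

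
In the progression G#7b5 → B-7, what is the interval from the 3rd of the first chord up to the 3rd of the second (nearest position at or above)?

d3

G#7b5 has B# as its 3rd, and B-7 has D as its 3rd.
B# up to D is 2 semitones, a whole step narrower than a major third, so the interval is diminished.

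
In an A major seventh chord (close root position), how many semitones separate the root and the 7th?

The chord tones of A major seventh are A C# E G#.
A to G# is a major seventh: 11 semitones.

11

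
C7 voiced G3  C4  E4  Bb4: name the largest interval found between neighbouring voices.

Adjacent intervals: G3→C4 = perfect fourth; C4→E4 = major third; E4→Bb4 = diminished fifth.
The largest is E4 to Bb4, a diminished fifth (6 semitones).

diminished fifth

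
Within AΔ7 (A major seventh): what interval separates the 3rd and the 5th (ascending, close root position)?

The chord tones of Amaj7 are A, C♯, E, G♯.
So we need the interval from C♯ up to E.
From C♯ to E: 3 semitones over a third = minor.

minor 3rd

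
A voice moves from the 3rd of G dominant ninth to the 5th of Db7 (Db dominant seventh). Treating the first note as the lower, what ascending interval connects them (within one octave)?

diminished seventh

G dominant ninth has B as its 3rd, and Db7 (Db dominant seventh) has Ab as its 5th.
7 letter names make it a seventh; at 9 semitones (a whole step narrower than major) the quality is diminished.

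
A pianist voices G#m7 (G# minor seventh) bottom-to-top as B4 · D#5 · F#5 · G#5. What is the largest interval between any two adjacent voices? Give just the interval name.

Adjacent intervals: B4→D#5 = major third; D#5→F#5 = minor third; F#5→G#5 = major second.
The largest is B4 to D#5, a major third (4 semitones).

major third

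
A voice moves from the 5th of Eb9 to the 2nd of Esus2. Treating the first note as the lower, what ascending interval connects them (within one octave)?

augmented fifth

Eb9 has Bb as its 5th, and Esus2 has F# as its 2nd.
Bb up to F# is 8 semitones, a half step wider than a perfect fifth, so the interval is augmented.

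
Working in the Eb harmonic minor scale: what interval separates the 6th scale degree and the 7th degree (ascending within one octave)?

augmented second

The scale runs Eb F Gb Ab Bb Cb D.
The 6th scale degree is Cb and the degree 7 is D.
2 letter names make it a second; at 3 semitones (a half step wider than major) the quality is augmented.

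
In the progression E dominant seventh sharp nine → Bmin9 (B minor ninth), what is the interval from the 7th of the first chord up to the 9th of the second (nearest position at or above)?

major seventh

E dominant seventh sharp nine has D as its 7th, and Bmin9 (B minor ninth) has C# as its 9th.
D up to C# spans 7 letter names and 11 semitones — a major seventh.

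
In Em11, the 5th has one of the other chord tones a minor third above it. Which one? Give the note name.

D

E minor eleventh is spelled E-G-B-D-F#-A.
The 5th is B. A minor third above B is D.
D is the chord's 7th.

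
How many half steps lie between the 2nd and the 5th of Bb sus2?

Bb sus2 is spelled Bb–C–F.
C to F is a perfect fourth: 5 semitones.

5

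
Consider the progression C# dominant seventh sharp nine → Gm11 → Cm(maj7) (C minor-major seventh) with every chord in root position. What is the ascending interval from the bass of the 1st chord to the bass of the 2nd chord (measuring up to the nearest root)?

diminished 5th

The roots are C# and G.
C# up to G is 6 semitones, a half step narrower than a perfect fifth, so the interval is diminished.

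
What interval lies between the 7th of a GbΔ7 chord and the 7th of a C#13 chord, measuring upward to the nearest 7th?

GbΔ7 has F as its 7th, and C#13 has B as its 7th.
4 letter names make it a fourth; at 6 semitones (a half step wider than perfect) the quality is augmented.

augmented fourth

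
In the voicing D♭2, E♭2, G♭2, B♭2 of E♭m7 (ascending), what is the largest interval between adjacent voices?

Adjacent intervals: D♭2→E♭2 = major second; E♭2→G♭2 = minor third; G♭2→B♭2 = major third.
The largest is G♭2 to B♭2, a major third (4 semitones).

major third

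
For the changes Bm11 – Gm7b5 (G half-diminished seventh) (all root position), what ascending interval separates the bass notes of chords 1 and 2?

The roots are B and G.
6 letter names make it a sixth; at 8 semitones (a half step narrower than major) the quality is minor.

minor 6th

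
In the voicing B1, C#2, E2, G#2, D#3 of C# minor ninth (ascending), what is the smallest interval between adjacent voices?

Adjacent intervals: B1→C#2 = major second; C#2→E2 = minor third; E2→G#2 = major third; G#2→D#3 = perfect fifth.
The smallest is B1 to C#2, a major second (2 semitones).

major 2nd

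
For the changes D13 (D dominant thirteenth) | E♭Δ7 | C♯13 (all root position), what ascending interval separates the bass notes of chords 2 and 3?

augmented sixth

The roots are E♭ and C♯.
From E♭ to C♯: 10 semitones over a sixth = augmented.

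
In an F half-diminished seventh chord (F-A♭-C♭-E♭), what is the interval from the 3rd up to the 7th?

perfect fifth

That puts A♭ below E♭.
Counting 5 letters and 7 half steps from A♭ gives a perfect fifth.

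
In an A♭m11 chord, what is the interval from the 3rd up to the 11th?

A♭ minor eleventh is spelled A♭, C♭, E♭, G♭, B♭, D♭.
The 3rd is C♭ and the 11th is D♭.
C♭ up to D♭ spans 9 letter names and 14 semitones — a major ninth.

M9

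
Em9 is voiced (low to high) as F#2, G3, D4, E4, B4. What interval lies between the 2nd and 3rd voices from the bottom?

Those voices are G3 and D4.
From G to D is 7 semitones, exactly the perfect fifth.

perfect fifth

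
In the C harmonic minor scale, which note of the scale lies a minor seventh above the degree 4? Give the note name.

Eb

The scale is C D Eb F G Ab B.
The degree 4 is F; a minor seventh above that is Eb — scale degree 3.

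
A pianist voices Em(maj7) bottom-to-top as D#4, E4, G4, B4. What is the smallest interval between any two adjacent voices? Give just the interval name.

minor 2nd

Adjacent intervals: D#4→E4 = minor second; E4→G4 = minor third; G4→B4 = major third.
The smallest is D#4 to E4, a minor second (1 semitone).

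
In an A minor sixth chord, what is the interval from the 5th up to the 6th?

major second

A minor sixth: A C E F♯.
So we need the interval from E up to F♯.
Counting 2 letters and 2 half steps from E gives a major second.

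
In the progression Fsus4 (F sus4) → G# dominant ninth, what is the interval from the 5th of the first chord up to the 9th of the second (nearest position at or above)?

A6

The 5th of Fsus4 (F sus4) is C; the 9th of G# dominant ninth is A#.
6 letter names make it a sixth; at 10 semitones (a half step wider than major) the quality is augmented.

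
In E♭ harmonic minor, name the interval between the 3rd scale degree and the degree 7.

The scale runs E♭ F G♭ A♭ B♭ C♭ D.
3rd scale degree = G♭; degree 7 = D.
From G♭ to D: 8 semitones over a fifth = augmented.

augmented fifth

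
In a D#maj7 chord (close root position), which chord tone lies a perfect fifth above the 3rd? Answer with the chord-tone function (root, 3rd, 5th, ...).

The chord tones of D#M7 are D#–F##–A#–C##.
The 3rd is F##. A perfect fifth above F## is C##.
C## is the chord's 7th.

7th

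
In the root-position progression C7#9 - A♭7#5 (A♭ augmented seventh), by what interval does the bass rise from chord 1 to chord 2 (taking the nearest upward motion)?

The roots are C and A♭.
C up to A♭ is 8 semitones, a half step narrower than a major sixth, so the interval is minor.

minor sixth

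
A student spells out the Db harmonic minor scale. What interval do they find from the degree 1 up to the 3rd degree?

minor third

The scale runs Db Eb Fb Gb Ab Bbb C.
Degree 1 = Db; degree 3 = Fb.
Db up to Fb is 3 semitones, a half step narrower than a major third, so the interval is minor.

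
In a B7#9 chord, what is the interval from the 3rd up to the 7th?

The chord tones of B7#9 are B–D♯–F♯–A–C𝄪.
That puts D♯ below A.
From D♯ to A: 6 semitones over a fifth = diminished.
This 3–7 tritone is the characteristic tension at the heart of the dominant sound.

diminished 5th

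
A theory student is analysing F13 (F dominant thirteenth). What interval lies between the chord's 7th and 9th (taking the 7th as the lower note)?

major 3rd

F13 (F dominant thirteenth): F-A-C-Eb-G-D.
The 7th is Eb and the 9th is G.
Counting 3 letters and 4 half steps from Eb gives a major third.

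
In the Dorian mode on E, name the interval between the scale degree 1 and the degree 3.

m3

Spelling the Dorian mode on E: E F♯ G A B C♯ D.
That puts E below G.
From E to G: 3 semitones over a third = minor.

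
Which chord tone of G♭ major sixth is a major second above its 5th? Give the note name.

G♭6 is spelled G♭-B♭-D♭-E♭.
The 5th is D♭. A major second above D♭ is E♭.
E♭ is the chord's 6th.

Eb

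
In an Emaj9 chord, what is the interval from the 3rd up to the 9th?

m7

Emaj9 (E major ninth): E–G#–B–D#–F#.
3rd = G#; 9th = F#.
G# up to F# is 10 semitones, a half step narrower than a major seventh, so the interval is minor.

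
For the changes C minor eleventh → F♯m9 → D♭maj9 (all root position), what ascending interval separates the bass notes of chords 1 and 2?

The roots are C and F♯.
4 letter names make it a fourth; at 6 semitones (a half step wider than perfect) the quality is augmented.

augmented fourth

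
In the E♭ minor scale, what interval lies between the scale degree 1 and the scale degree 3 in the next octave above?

minor 10th

E♭ natural minor: E♭ F G♭ A♭ B♭ C♭ D♭.
Scale degree 1 = E♭; scale degree 3 (up an octave) = G♭.
From E♭ to G♭: 15 semitones over a tenth = minor.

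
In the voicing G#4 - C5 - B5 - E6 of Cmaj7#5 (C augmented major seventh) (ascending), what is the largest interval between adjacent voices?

Adjacent intervals: G#4→C5 = diminished fourth; C5→B5 = major seventh; B5→E6 = perfect fourth.
The largest is C5 to B5, a major seventh (11 semitones).

major seventh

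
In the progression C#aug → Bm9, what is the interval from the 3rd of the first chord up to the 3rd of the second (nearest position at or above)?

The 3rd of C#aug is E#; the 3rd of Bm9 is D.
E# up to D is 9 semitones, a whole step narrower than a major seventh, so the interval is diminished.

diminished seventh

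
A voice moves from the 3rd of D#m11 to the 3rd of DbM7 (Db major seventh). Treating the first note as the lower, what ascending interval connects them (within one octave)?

The 3rd of D#m11 is F#; the 3rd of DbM7 (Db major seventh) is F.
F# up to F is 11 semitones, a half step narrower than a perfect octave, so the interval is diminished.

diminished octave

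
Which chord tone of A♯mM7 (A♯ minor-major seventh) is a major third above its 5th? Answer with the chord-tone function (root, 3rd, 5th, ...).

7th

A♯ minor-major seventh: A♯, C♯, E♯, G𝄪.
The 5th is E♯. A major third above E♯ is G𝄪.
G𝄪 is the chord's 7th.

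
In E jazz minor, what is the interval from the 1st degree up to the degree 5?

Spelling E jazz minor: E F♯ G A B C♯ D♯.
So we need the interval from E up to B.
E up to B spans 5 letter names and 7 semitones — a perfect fifth.

perfect fifth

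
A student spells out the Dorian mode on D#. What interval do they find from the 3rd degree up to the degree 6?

augmented fourth

Spelling the Dorian mode on D#: D# E# F# G# A# B# C#.
The 3rd degree is F# and the scale degree 6 is B#.
4 letter names make it a fourth; at 6 semitones (a half step wider than perfect) the quality is augmented.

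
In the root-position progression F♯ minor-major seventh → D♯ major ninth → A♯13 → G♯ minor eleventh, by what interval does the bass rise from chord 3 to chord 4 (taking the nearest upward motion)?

The roots are A♯ and G♯.
From A♯ to G♯: 10 semitones over a seventh = minor.

minor seventh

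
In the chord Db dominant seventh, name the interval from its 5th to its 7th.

The chord tones of Db7 are Db–F–Ab–Cb.
So we need the interval from Ab up to Cb.
3 letter names make it a third; at 3 semitones (a half step narrower than major) the quality is minor.

minor 3rd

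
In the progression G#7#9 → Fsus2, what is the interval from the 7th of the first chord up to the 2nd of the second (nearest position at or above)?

The 7th of G#7#9 is F#; the 2nd of Fsus2 is G.
F# up to G is 1 semitone, a half step narrower than a major second, so the interval is minor.

minor second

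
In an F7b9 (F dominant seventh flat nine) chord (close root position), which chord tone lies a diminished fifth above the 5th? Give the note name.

The chord tones of F7b9 are F, A, C, E♭, G♭.
The 5th is C. A diminished fifth above C is G♭.
G♭ is the chord's 9th.

Gb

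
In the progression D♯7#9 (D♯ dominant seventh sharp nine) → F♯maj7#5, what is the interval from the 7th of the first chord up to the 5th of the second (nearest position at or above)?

A1

The 7th of D♯7#9 (D♯ dominant seventh sharp nine) is C♯; the 5th of F♯maj7#5 is C𝄪.
From C♯ to C𝄪: 1 semitone over a unison = augmented.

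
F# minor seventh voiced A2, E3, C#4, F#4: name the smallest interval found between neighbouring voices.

P4

Adjacent intervals: A2→E3 = perfect fifth; E3→C#4 = major sixth; C#4→F#4 = perfect fourth.
The smallest is C#4 to F#4, a perfect fourth (5 semitones).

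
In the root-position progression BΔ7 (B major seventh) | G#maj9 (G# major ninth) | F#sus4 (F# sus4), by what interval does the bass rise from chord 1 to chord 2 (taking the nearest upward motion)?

major sixth

The roots are B and G#.
Counting 6 letters and 9 half steps from B gives a major sixth.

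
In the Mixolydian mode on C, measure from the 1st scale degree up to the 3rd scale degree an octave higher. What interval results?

Spelling the Mixolydian mode on C: C D E F G A B♭.
So we need the interval from C up to E.
C up to E spans 10 letter names and 16 semitones — a major tenth.

M10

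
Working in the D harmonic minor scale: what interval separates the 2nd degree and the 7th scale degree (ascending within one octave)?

Spelling the D harmonic minor scale: D E F G A Bb C#.
That puts E below C#.
From E to C# is 9 semitones, exactly the major sixth.

major sixth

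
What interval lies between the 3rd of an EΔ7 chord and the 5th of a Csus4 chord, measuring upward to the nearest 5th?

EΔ7 has G# as its 3rd, and Csus4 has G as its 5th.
From G# to G: 11 semitones over an octave = diminished.

d8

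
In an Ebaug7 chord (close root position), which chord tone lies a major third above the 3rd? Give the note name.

B

Eb augmented seventh is spelled Eb, G, B, Db.
The 3rd is G. A major third above G is B.
B is the chord's 5th.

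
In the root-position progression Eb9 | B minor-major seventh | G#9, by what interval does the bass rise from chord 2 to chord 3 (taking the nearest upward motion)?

The roots are B and G#.
From B to G# is 9 semitones, exactly the major sixth.

major sixth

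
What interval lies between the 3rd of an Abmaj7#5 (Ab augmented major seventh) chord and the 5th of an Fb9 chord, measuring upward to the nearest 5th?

diminished octave

The 3rd of Abmaj7#5 (Ab augmented major seventh) is C; the 5th of Fb9 is Cb.
8 letter names make it an octave; at 11 semitones (a half step narrower than perfect) the quality is diminished.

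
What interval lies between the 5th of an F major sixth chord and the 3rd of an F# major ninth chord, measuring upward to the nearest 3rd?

augmented 6th

The 5th of F major sixth is C; the 3rd of F# major ninth is A#.
From C to A#: 10 semitones over a sixth = augmented.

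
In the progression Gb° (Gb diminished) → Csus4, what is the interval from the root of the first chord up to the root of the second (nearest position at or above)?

The root of Gb° (Gb diminished) is Gb; the root of Csus4 is C.
4 letter names make it a fourth; at 6 semitones (a half step wider than perfect) the quality is augmented.

augmented fourth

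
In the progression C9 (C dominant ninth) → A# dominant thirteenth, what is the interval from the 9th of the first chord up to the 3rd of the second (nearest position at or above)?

The 9th of C9 (C dominant ninth) is D; the 3rd of A# dominant thirteenth is C##.
D up to C## is 12 semitones, a half step wider than a major seventh, so the interval is augmented.

augmented 7th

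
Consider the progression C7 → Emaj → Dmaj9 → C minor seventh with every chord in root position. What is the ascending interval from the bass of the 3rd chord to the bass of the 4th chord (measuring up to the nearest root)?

The roots are D and C.
From D to C: 10 semitones over a seventh = minor.

minor seventh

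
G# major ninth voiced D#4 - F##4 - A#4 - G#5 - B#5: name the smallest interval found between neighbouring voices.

Adjacent intervals: D#4→F##4 = major third; F##4→A#4 = minor third; A#4→G#5 = minor seventh; G#5→B#5 = major third.
The smallest is F##4 to A#4, a minor third (3 semitones).

minor 3rd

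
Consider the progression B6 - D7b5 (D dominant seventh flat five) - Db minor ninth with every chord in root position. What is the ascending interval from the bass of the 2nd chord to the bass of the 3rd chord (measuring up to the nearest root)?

The roots are D and Db.
From D to Db: 11 semitones over an octave = diminished.

d8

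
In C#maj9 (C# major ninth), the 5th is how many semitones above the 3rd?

C# major ninth: C# E# G# B# D#.
E# to G# is a minor third: 3 semitones.

3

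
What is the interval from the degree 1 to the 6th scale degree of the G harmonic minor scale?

minor 6th

G harmonic minor: G A Bb C D Eb F#.
So we need the interval from G up to Eb.
From G to Eb: 8 semitones over a sixth = minor.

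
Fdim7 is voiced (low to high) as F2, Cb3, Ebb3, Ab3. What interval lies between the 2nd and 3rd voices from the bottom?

m3

Those voices are Cb3 and Ebb3.
Cb up to Ebb is 3 semitones, a half step narrower than a major third, so the interval is minor.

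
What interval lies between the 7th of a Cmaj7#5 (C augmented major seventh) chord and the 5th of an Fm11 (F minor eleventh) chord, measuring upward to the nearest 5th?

minor second

Cmaj7#5 (C augmented major seventh) has B as its 7th, and Fm11 (F minor eleventh) has C as its 5th.
From B to C: 1 semitone over a second = minor.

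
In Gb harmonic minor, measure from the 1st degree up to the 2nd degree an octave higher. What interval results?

Gb harmonic minor: Gb Ab Bbb Cb Db Ebb F.
The 1st degree is Gb and the 2nd scale degree (up an octave) is Ab.
Counting 9 letters and 14 half steps from Gb gives a major ninth.

M9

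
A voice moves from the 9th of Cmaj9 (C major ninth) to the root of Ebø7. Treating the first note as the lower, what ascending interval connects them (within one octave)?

minor 2nd

The 9th of Cmaj9 (C major ninth) is D; the root of Ebø7 is Eb.
2 letter names make it a second; at 1 semitone (a half step narrower than major) the quality is minor.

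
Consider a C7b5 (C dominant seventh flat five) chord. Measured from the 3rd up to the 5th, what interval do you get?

C dominant seventh flat five is spelled C–E–G♭–B♭.
The 3rd is E and the 5th is G♭.
From E to G♭: 2 semitones over a third = diminished.

diminished third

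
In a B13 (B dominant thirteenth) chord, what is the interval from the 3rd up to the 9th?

B13: B-D#-F#-A-C#-G#.
The 3rd is D# and the 9th is C#.
From D# to C#: 10 semitones over a seventh = minor.

m7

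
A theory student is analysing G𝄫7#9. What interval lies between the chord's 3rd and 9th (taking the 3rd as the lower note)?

G𝄫7#9: G𝄫–B𝄫–D𝄫–F𝄫–A♭.
That puts B𝄫 below A♭.
Counting 7 letters and 11 half steps from B𝄫 gives a major seventh.

major seventh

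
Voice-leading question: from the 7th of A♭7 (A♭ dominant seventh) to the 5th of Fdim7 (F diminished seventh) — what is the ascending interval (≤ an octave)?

A♭7 (A♭ dominant seventh) has G♭ as its 7th, and Fdim7 (F diminished seventh) has C♭ as its 5th.
From G♭ to C♭ is 5 semitones, exactly the perfect fourth.

perfect fourth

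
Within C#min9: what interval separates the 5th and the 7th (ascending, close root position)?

minor third

C# minor ninth: C#, E, G#, B, D#.
That puts G# below B.
G# up to B is 3 semitones, a half step narrower than a major third, so the interval is minor.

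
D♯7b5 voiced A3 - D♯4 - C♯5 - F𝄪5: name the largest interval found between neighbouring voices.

Adjacent intervals: A3→D♯4 = augmented fourth; D♯4→C♯5 = minor seventh; C♯5→F𝄪5 = augmented fourth.
The largest is D♯4 to C♯5, a minor seventh (10 semitones).

m7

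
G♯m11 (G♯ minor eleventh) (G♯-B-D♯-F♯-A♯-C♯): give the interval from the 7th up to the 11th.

perfect fifth

The 7th is F♯ and the 11th is C♯.
F♯ up to C♯ spans 5 letter names and 7 semitones — a perfect fifth.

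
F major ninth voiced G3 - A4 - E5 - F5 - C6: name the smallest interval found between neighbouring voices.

Adjacent intervals: G3→A4 = major ninth; A4→E5 = perfect fifth; E5→F5 = minor second; F5→C6 = perfect fifth.
The smallest is E5 to F5, a minor second (1 semitone).

minor second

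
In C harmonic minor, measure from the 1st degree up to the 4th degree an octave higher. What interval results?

Spelling C harmonic minor: C D E♭ F G A♭ B.
1st degree = C; degree 4 (up an octave) = F.
C up to F spans 11 letter names and 17 semitones — a perfect eleventh.

P11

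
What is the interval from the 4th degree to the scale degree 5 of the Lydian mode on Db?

Db lydian: Db Eb F G Ab Bb C.
4th degree = G; degree 5 = Ab.
From G to Ab: 1 semitone over a second = minor.

minor second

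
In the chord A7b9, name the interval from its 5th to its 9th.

diminished fifth

A7b9 is spelled A–C#–E–G–Bb.
So we need the interval from E up to Bb.
5 letter names make it a fifth; at 6 semitones (a half step narrower than perfect) the quality is diminished.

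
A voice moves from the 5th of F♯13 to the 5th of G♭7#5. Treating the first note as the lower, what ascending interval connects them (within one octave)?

minor 2nd

The 5th of F♯13 is C♯; the 5th of G♭7#5 is D.
C♯ up to D is 1 semitone, a half step narrower than a major second, so the interval is minor.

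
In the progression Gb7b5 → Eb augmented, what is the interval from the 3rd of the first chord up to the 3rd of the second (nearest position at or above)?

Gb7b5 has Bb as its 3rd, and Eb augmented has G as its 3rd.
Counting 6 letters and 9 half steps from Bb gives a major sixth.

major sixth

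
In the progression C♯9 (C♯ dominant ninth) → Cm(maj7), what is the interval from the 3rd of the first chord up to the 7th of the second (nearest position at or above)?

The 3rd of C♯9 (C♯ dominant ninth) is E♯; the 7th of Cm(maj7) is B.
5 letter names make it a fifth; at 6 semitones (a half step narrower than perfect) the quality is diminished.

diminished fifth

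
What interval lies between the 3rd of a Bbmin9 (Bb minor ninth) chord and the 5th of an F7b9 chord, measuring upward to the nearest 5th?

major seventh

The 3rd of Bbmin9 (Bb minor ninth) is Db; the 5th of F7b9 is C.
Counting 7 letters and 11 half steps from Db gives a major seventh.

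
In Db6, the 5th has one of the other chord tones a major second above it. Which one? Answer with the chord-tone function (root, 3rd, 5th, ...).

6th

Db6: Db-F-Ab-Bb.
The 5th is Ab. A major second above Ab is Bb.
Bb is the chord's 6th.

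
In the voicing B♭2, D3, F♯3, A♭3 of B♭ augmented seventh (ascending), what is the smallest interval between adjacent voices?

diminished third

Adjacent intervals: B♭2→D3 = major third; D3→F♯3 = major third; F♯3→A♭3 = diminished third.
The smallest is F♯3 to A♭3, a diminished third (2 semitones).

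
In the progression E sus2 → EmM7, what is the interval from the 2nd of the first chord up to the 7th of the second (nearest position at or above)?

major sixth

E sus2 has F# as its 2nd, and EmM7 has D# as its 7th.
From F# to D# is 9 semitones, exactly the major sixth.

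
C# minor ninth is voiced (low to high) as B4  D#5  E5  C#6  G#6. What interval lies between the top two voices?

Those voices are C#6 and G#6.
C# up to G# spans 5 letter names and 7 semitones — a perfect fifth.

perfect fifth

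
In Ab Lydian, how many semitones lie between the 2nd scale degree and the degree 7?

The scale is Ab Bb C D Eb F G.
Bb up to G is a major sixth — 9 semitones.

9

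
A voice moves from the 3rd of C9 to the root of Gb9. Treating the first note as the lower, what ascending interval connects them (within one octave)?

diminished 3rd

The 3rd of C9 is E; the root of Gb9 is Gb.
From E to Gb: 2 semitones over a third = diminished.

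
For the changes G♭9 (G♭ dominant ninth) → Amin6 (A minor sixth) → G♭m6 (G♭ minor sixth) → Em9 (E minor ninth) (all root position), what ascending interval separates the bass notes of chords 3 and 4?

A6

The roots are G♭ and E.
From G♭ to E: 10 semitones over a sixth = augmented.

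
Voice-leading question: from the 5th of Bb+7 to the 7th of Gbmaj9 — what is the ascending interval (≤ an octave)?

The 5th of Bb+7 is F#; the 7th of Gbmaj9 is F.
F# up to F is 11 semitones, a half step narrower than a perfect octave, so the interval is diminished.

diminished octave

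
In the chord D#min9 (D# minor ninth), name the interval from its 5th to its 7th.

minor third

D# minor ninth is spelled D#, F#, A#, C#, E#.
So we need the interval from A# up to C#.
From A# to C#: 3 semitones over a third = minor.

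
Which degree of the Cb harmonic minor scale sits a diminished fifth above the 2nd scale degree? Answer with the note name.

Abb

The scale is Cb Db Ebb Fb Gb Abb Bb.
The 2nd scale degree is Db; a diminished fifth above that is Abb — scale degree 6.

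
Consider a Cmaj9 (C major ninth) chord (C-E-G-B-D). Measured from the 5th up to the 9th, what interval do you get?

5th = G; 9th = D.
Counting 5 letters and 7 half steps from G gives a perfect fifth.

perfect fifth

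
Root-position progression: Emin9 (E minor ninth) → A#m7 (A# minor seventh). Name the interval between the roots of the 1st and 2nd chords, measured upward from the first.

The roots are E and A#.
From E to A#: 6 semitones over a fourth = augmented.

augmented 4th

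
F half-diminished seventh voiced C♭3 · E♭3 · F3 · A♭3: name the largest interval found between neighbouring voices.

Adjacent intervals: C♭3→E♭3 = major third; E♭3→F3 = major second; F3→A♭3 = minor third.
The largest is C♭3 to E♭3, a major third (4 semitones).

major 3rd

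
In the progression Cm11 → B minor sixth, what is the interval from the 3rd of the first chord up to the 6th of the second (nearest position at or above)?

The 3rd of Cm11 is E♭; the 6th of B minor sixth is G♯.
3 letter names make it a third; at 5 semitones (a half step wider than major) the quality is augmented.

augmented 3rd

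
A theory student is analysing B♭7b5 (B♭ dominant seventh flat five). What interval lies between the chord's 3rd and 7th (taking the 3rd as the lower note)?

diminished 5th

B♭7b5: B♭–D–F♭–A♭.
So we need the interval from D up to A♭.
D up to A♭ is 6 semitones, a half step narrower than a perfect fifth, so the interval is diminished.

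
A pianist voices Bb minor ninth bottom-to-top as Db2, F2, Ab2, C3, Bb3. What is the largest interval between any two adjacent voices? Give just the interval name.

m7

Adjacent intervals: Db2→F2 = major third; F2→Ab2 = minor third; Ab2→C3 = major third; C3→Bb3 = minor seventh.
The largest is C3 to Bb3, a minor seventh (10 semitones).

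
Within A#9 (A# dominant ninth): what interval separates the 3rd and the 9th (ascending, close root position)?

The chord tones of A#9 (A# dominant ninth) are A#, C##, E#, G#, B#.
3rd = C##; 9th = B#.
C## up to B# is 10 semitones, a half step narrower than a major seventh, so the interval is minor.

minor seventh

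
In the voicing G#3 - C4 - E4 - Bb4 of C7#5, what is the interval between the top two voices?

Those voices are E4 and Bb4.
From E to Bb: 6 semitones over a fifth = diminished.

diminished fifth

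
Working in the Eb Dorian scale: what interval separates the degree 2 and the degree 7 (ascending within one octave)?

minor sixth

Eb dorian: Eb F Gb Ab Bb C Db.
Degree 2 = F; 7th scale degree = Db.
From F to Db: 8 semitones over a sixth = minor.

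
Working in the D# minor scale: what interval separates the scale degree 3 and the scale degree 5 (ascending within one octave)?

Spelling the D# minor scale: D# E# F# G# A# B C#.
Scale degree 3 = F#; 5th scale degree = A#.
Counting 3 letters and 4 half steps from F# gives a major third.

M3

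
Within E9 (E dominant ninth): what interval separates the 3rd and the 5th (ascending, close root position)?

minor third

Spelling the chord: E-G♯-B-D-F♯.
That puts G♯ below B.
From G♯ to B: 3 semitones over a third = minor.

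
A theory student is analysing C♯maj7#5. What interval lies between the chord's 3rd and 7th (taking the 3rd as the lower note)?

Spelling the chord: C♯ E♯ G𝄪 B♯.
So we need the interval from E♯ up to B♯.
Counting 5 letters and 7 half steps from E♯ gives a perfect fifth.

perfect fifth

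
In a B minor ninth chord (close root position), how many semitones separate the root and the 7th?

10

B minor ninth: B–D–F#–A–C#.
B to A is a minor seventh: 10 semitones.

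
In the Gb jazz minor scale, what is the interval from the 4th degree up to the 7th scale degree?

Gb melodic minor: Gb Ab Bbb Cb Db Eb F.
That puts Cb below F.
From Cb to F: 6 semitones over a fourth = augmented.

augmented fourth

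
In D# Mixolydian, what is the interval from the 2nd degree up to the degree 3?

D# mixolydian: D# E# F## G# A# B# C#.
The 2nd degree is E# and the degree 3 is F##.
From E# to F## is 2 semitones, exactly the major second.

major 2nd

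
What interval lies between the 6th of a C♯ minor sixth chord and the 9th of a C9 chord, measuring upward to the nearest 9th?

The 6th of C♯ minor sixth is A♯; the 9th of C9 is D.
4 letter names make it a fourth; at 4 semitones (a half step narrower than perfect) the quality is diminished.

diminished 4th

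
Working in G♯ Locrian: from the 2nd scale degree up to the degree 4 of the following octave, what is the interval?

G♯ locrian: G♯ A B C♯ D E F♯.
So we need the interval from A up to C♯.
Counting 10 letters and 16 half steps from A gives a major tenth.

major tenth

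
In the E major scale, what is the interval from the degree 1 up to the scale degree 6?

M6

E major: E F# G# A B C# D#.
So we need the interval from E up to C#.
E up to C# spans 6 letter names and 9 semitones — a major sixth.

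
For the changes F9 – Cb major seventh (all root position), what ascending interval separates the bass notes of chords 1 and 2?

diminished fifth

The roots are F and Cb.
5 letter names make it a fifth; at 6 semitones (a half step narrower than perfect) the quality is diminished.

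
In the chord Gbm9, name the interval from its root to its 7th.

Spelling the chord: Gb–Bbb–Db–Fb–Ab.
That puts Gb below Fb.
Gb up to Fb is 10 semitones, a half step narrower than a major seventh, so the interval is minor.

m7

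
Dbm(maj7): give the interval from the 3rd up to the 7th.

A5

Spelling the chord: Db Fb Ab C.
So we need the interval from Fb up to C.
Fb up to C is 8 semitones, a half step wider than a perfect fifth, so the interval is augmented.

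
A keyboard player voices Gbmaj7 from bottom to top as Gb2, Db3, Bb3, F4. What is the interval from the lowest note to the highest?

The outer voices are Gb2 and F4.
Counting 14 letters and 23 half steps from Gb gives a major fourteenth.

M14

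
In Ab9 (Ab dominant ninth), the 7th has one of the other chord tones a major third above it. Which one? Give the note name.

Ab9 is spelled Ab, C, Eb, Gb, Bb.
The 7th is Gb. A major third above Gb is Bb.
Bb is the chord's 9th.

Bb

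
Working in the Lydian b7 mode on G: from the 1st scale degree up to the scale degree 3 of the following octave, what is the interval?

The scale runs G A B C# D E F.
1st scale degree = G; 3rd degree (up an octave) = B.
Counting 10 letters and 16 half steps from G gives a major tenth.

major 10th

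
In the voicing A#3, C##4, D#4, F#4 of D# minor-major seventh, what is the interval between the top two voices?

Those voices are D#4 and F#4.
From D# to F#: 3 semitones over a third = minor.

minor 3rd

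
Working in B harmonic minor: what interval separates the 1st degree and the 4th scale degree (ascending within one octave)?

B harmonic minor: B C# D E F# G A#.
The 1st degree is B and the degree 4 is E.
Counting 4 letters and 5 half steps from B gives a perfect fourth.

perfect fourth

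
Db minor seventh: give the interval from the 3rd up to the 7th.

Spelling the chord: Db Fb Ab Cb.
The 3rd is Fb and the 7th is Cb.
Fb up to Cb spans 5 letter names and 7 semitones — a perfect fifth.

perfect 5th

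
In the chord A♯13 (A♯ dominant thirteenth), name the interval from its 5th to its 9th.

P5

Spelling the chord: A♯ C𝄪 E♯ G♯ B♯ F𝄪.
That puts E♯ below B♯.
E♯ up to B♯ spans 5 letter names and 7 semitones — a perfect fifth.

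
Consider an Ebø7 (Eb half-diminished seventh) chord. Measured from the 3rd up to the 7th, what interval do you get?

Eb half-diminished seventh: Eb, Gb, Bbb, Db.
So we need the interval from Gb up to Db.
From Gb to Db is 7 semitones, exactly the perfect fifth.

perfect 5th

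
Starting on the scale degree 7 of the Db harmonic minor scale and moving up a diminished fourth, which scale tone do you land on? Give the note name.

The scale is Db Eb Fb Gb Ab Bbb C.
The scale degree 7 is C; a diminished fourth above that is Fb — scale degree 3.

Fb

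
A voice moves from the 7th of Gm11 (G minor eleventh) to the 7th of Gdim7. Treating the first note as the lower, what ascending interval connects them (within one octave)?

Gm11 (G minor eleventh) has F as its 7th, and Gdim7 has Fb as its 7th.
From F to Fb: 11 semitones over an octave = diminished.

diminished octave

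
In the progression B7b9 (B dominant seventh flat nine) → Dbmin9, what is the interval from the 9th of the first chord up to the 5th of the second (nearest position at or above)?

minor sixth

The 9th of B7b9 (B dominant seventh flat nine) is C; the 5th of Dbmin9 is Ab.
C up to Ab is 8 semitones, a half step narrower than a major sixth, so the interval is minor.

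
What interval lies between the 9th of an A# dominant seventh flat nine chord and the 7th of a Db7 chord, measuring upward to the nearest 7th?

diminished second

The 9th of A# dominant seventh flat nine is B; the 7th of Db7 is Cb.
B up to Cb is 0 semitones, a whole step narrower than a major second, so the interval is diminished.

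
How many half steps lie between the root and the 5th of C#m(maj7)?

Spelling the chord: C#-E-G#-B#.
C# to G# is a perfect fifth: 7 semitones.

7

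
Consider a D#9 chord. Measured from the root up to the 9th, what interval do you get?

major 9th

D# dominant ninth: D#-F##-A#-C#-E#.
The root is D# and the 9th is E#.
D# up to E# spans 9 letter names and 14 semitones — a major ninth.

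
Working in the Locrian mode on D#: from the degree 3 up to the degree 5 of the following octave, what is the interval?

m10

Spelling the Locrian mode on D#: D# E F# G# A B C#.
That puts F# below A.
From F# to A: 15 semitones over a tenth = minor.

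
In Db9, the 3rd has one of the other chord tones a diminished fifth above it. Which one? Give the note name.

Spelling the chord: Db, F, Ab, Cb, Eb.
The 3rd is F. A diminished fifth above F is Cb.
Cb is the chord's 7th.

Cb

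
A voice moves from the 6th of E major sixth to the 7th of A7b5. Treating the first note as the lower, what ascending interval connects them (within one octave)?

E major sixth has C# as its 6th, and A7b5 has G as its 7th.
5 letter names make it a fifth; at 6 semitones (a half step narrower than perfect) the quality is diminished.

diminished fifth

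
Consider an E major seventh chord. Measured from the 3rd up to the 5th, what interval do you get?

E major seventh is spelled E-G#-B-D#.
The 3rd is G# and the 5th is B.
From G# to B: 3 semitones over a third = minor.

minor third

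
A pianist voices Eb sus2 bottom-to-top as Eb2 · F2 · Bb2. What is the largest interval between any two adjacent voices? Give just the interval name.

Adjacent intervals: Eb2→F2 = major second; F2→Bb2 = perfect fourth.
The largest is F2 to Bb2, a perfect fourth (5 semitones).

perfect 4th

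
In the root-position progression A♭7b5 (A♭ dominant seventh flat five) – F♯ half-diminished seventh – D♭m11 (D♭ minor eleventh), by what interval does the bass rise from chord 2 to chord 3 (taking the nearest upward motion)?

The roots are F♯ and D♭.
F♯ up to D♭ is 7 semitones, a whole step narrower than a major sixth, so the interval is diminished.

diminished sixth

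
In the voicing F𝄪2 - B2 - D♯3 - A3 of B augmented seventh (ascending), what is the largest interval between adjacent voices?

Adjacent intervals: F𝄪2→B2 = diminished fourth; B2→D♯3 = major third; D♯3→A3 = diminished fifth.
The largest is D♯3 to A3, a diminished fifth (6 semitones).

diminished 5th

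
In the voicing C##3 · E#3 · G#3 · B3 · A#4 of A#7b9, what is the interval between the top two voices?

Those voices are B3 and A#4.
Counting 7 letters and 11 half steps from B gives a major seventh.

major 7th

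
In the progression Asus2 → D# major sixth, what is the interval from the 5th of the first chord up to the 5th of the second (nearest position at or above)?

augmented fourth

The 5th of Asus2 is E; the 5th of D# major sixth is A#.
E up to A# is 6 semitones, a half step wider than a perfect fourth, so the interval is augmented.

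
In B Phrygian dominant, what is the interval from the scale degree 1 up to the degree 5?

Spelling B Phrygian dominant: B C D♯ E F♯ G A.
That puts B below F♯.
B up to F♯ spans 5 letter names and 7 semitones — a perfect fifth.

perfect fifth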